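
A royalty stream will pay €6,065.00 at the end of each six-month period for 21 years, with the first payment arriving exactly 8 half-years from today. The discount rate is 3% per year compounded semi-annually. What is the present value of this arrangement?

€169,374.04

Ordinary annuity of 42 payments, first payment at period 8.
Periodic rate r = 0.03/2 per half-year; n is counted in half-years.
The ordinary-annuity PV formula values the stream one period before the first payment (period 7); discount that back 7 periods:
PV₀ = 6,065 × [1 − (1+r)^−42] / r × (1+r)^−7 = €169,374.04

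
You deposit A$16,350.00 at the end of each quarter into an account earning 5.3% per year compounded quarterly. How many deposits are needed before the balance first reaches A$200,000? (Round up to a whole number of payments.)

12 payments

Periodic rate r = 0.053/4 per quarter; n is counted in quarters.
Ordinary annuity FV: 200,000 = 16,350 × [((1+r)^n − 1)/r].
(1+r)^n = 1 + 200,000 × r / 16,350, so n = ln(1 + 200,000·r/16,350) / ln(1+r) = 11.41.
Round up to a whole number of payments: n = 12.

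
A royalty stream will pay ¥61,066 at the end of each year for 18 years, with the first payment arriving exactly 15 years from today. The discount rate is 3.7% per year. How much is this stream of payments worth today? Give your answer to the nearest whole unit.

¥476,386

Ordinary annuity of 18 payments, first payment at period 15.
Periodic rate r = 0.037 per year.
The ordinary-annuity PV formula values the stream one period before the first payment (period 14); discount that back 14 periods:
PV₀ = 61,066 × [1 − (1+r)^−18] / r × (1+r)^−14 = ¥476,386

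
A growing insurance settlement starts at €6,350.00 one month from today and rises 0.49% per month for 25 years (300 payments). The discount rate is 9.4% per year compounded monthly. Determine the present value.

€1,261,849.74

Periodic rate r = 0.094/12 per month; n is counted in months.
Growing ordinary annuity: PV = PMT₁ × [1 − ((1+g)/(1+r))^n] / (r − g) = 6,350 × [1 − ((1+0.0049)/(1+r))^300] / (r − 0.0049) = €1,261,849.74.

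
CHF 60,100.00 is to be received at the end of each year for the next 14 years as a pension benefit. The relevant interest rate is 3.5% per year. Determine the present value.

CHF 656,323.27

This is an ordinary annuity: 14 payments of CHF 60,100.00 at the end of each year.
Periodic rate r = 0.035 per year.
PV = PMT × [(1 − (1+r)^−n)/r] = 60,100 × [1 − (1+r)^−14] / r = CHF 656,323.27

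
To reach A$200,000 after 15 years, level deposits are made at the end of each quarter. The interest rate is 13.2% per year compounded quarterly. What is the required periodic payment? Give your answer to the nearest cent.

A$1,097.28

Level ordinary annuity; solve FV = PMT × [((1+r)^n − 1)/r] for PMT.
Periodic rate r = 0.132/4 per quarter; n is counted in quarters.
With n = 60: PMT = 200,000 / ([((1+r)^n − 1)/r]) = A$1,097.28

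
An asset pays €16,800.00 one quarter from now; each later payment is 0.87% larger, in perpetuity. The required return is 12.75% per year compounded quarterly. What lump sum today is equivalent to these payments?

€724,919.09

Periodic rate r = 0.1275/4 per quarter.
Growing perpetuity (Gordon): PV = PMT₁ / (r − g) = 16,800 / (r − 0.0087) = €724,919.09.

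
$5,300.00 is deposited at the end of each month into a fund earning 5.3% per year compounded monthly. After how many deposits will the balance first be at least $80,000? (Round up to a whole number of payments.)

Periodic rate r = 0.053/12 per month; n is counted in months.
Ordinary annuity FV: 80,000 = 5,300 × [((1+r)^n − 1)/r].
(1+r)^n = 1 + 80,000 × r / 5,300, so n = ln(1 + 80,000·r/5,300) / ln(1+r) = 14.64.
Round up to a whole number of payments: n = 15.

15 payments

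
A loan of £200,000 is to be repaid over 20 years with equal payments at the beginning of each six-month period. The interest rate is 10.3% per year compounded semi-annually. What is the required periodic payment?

Level annuity due; solve PV = PMT × [(1 − (1+r)^−n)/r] × (1+r) for PMT.
Periodic rate r = 0.103/2 per half-year; n is counted in half-years.
With n = 40: PMT = 200,000 / ([(1 − (1+r)^−n)/r] × (1+r)) = £11,313.35

£11,313.35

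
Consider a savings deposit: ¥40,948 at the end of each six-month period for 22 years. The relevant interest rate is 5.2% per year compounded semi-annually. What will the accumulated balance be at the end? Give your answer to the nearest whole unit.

This is an ordinary annuity: 44 deposits of ¥40,948 at the end of each six-month period.
Periodic rate r = 0.052/2 per half-year; n is counted in half-years.
FV = PMT × [((1+r)^n − 1)/r] = 40,948 × [(1+r)^44 − 1] / r = ¥3,297,480

¥3,297,480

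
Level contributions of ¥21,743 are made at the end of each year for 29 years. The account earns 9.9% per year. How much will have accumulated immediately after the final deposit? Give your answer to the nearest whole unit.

This is an ordinary annuity: 29 deposits of ¥21,743 at the end of each year.
Periodic rate r = 0.099 per year.
FV = PMT × [((1+r)^n − 1)/r] = 21,743 × [(1+r)^29 − 1] / r = ¥3,173,635

¥3,173,635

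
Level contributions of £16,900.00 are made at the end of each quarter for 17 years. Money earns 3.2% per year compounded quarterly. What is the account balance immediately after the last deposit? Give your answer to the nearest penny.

This is an ordinary annuity: 68 deposits of £16,900.00 at the end of each quarter.
Periodic rate r = 0.032/4 per quarter; n is counted in quarters.
FV = PMT × [((1+r)^n − 1)/r] = 16,900 × [(1+r)^68 − 1] / r = £1,519,224.54

£1,519,224.54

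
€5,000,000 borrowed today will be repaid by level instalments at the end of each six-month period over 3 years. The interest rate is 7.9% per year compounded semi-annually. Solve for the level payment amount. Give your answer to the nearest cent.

€952,257.52

Level ordinary annuity; solve PV = PMT × [(1 − (1+r)^−n)/r] for PMT.
Periodic rate r = 0.079/2 per half-year; n is counted in half-years.
With n = 6: PMT = 5,000,000 / ([(1 − (1+r)^−n)/r]) = €952,257.52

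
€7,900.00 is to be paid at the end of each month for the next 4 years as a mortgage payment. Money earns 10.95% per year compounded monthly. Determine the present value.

This is an ordinary annuity: 48 payments of €7,900.00 at the end of each month.
Periodic rate r = 0.1095/12 per month; n is counted in months.
PV = PMT × [(1 − (1+r)^−n)/r] = 7,900 × [1 − (1+r)^−48] / r = €305,949.58

€305,949.58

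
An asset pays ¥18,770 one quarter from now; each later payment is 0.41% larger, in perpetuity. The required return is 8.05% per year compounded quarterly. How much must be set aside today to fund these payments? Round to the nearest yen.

¥1,171,295

Periodic rate r = 0.0805/4 per quarter.
Growing perpetuity (Gordon): PV = PMT₁ / (r − g) = 18,770 / (r − 0.0041) = ¥1,171,295.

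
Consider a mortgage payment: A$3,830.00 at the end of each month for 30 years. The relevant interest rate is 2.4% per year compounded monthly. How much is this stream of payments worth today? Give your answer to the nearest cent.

A$982,198.95

This is an ordinary annuity: 360 payments of A$3,830.00 at the end of each month.
Periodic rate r = 0.024/12 per month; n is counted in months.
PV = PMT × [(1 − (1+r)^−n)/r] = 3,830 × [1 − (1+r)^−360] / r = A$982,198.95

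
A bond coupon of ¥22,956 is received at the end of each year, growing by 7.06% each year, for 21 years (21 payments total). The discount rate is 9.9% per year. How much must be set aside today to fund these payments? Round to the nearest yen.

¥341,867

Periodic rate r = 0.099 per year.
Growing ordinary annuity: PV = PMT₁ × [1 − ((1+g)/(1+r))^n] / (r − g) = 22,956 × [1 − ((1+0.0706)/(1+r))^21] / (r − 0.0706) = ¥341,867.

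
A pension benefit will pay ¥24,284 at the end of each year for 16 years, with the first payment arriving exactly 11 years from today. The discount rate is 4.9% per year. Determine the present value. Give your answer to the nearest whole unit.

Ordinary annuity of 16 payments, first payment at period 11.
Periodic rate r = 0.049 per year.
The ordinary-annuity PV formula values the stream one period before the first payment (period 10); discount that back 10 periods:
PV₀ = 24,284 × [1 − (1+r)^−16] / r × (1+r)^−10 = ¥164,287

¥164,287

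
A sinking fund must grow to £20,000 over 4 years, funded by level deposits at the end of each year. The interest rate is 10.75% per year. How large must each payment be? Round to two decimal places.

£4,262.15

Level ordinary annuity; solve FV = PMT × [((1+r)^n − 1)/r] for PMT.
Periodic rate r = 0.1075 per year.
With n = 4: PMT = 20,000 / ([((1+r)^n − 1)/r]) = £4,262.15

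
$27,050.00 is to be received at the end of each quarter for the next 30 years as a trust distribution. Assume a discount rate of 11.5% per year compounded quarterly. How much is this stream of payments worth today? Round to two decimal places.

This is an ordinary annuity: 120 payments of $27,050.00 at the end of each quarter.
Periodic rate r = 0.115/4 per quarter; n is counted in quarters.
PV = PMT × [(1 − (1+r)^−n)/r] = 27,050 × [1 − (1+r)^−120] / r = $909,511.62

$909,511.62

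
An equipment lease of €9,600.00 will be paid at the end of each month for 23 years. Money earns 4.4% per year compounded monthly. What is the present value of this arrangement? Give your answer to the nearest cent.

€1,664,732.56

This is an ordinary annuity: 276 payments of €9,600.00 at the end of each month.
Periodic rate r = 0.044/12 per month; n is counted in months.
PV = PMT × [(1 − (1+r)^−n)/r] = 9,600 × [1 − (1+r)^−276] / r = €1,664,732.56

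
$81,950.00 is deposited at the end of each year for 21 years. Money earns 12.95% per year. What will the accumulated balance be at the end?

$7,530,939.61

This is an ordinary annuity: 21 deposits of $81,950.00 at the end of each year.
Periodic rate r = 0.1295 per year.
FV = PMT × [((1+r)^n − 1)/r] = 81,950 × [(1+r)^21 − 1] / r = $7,530,939.61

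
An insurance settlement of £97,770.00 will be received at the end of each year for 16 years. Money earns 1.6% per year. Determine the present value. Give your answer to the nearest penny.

£1,370,538.08

This is an ordinary annuity: 16 payments of £97,770.00 at the end of each year.
Periodic rate r = 0.016 per year.
PV = PMT × [(1 − (1+r)^−n)/r] = 97,770 × [1 − (1+r)^−16] / r = £1,370,538.08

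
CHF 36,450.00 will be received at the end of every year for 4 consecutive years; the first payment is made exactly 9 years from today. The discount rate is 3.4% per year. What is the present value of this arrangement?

CHF 102,705.87

Ordinary annuity of 4 payments, first payment at period 9.
Periodic rate r = 0.034 per year.
The ordinary-annuity PV formula values the stream one period before the first payment (period 8); discount that back 8 periods:
PV₀ = 36,450 × [1 − (1+r)^−4] / r × (1+r)^−8 = CHF 102,705.87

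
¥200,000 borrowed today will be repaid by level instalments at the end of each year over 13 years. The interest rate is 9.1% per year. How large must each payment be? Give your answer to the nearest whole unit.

¥26,856

Level ordinary annuity; solve PV = PMT × [(1 − (1+r)^−n)/r] for PMT.
Periodic rate r = 0.091 per year.
With n = 13: PMT = 200,000 / ([(1 − (1+r)^−n)/r]) = ¥26,856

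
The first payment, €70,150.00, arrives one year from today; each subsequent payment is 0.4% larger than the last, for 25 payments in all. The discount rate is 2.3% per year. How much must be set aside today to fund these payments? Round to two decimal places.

Periodic rate r = 0.023 per year.
Growing ordinary annuity: PV = PMT₁ × [1 − ((1+g)/(1+r))^n] / (r − g) = 70,150 × [1 − ((1+0.004)/(1+r))^25] / (r − 0.004) = €1,381,498.44.

€1,381,498.44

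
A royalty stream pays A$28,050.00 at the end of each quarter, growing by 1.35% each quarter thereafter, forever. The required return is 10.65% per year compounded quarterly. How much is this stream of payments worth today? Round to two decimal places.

A$2,137,142.86

Periodic rate r = 0.1065/4 per quarter.
Growing perpetuity (Gordon): PV = PMT₁ / (r − g) = 28,050 / (r − 0.0135) = A$2,137,142.86.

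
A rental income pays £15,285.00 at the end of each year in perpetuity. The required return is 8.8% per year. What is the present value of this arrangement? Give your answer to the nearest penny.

Periodic rate r = 0.088 per year.
Level perpetuity: PV = PMT / r = 15,285 / (0.088) = £173,693.18.

£173,693.18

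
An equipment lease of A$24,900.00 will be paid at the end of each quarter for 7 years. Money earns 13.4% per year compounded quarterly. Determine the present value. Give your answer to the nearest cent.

A$447,849.17

This is an ordinary annuity: 28 payments of A$24,900.00 at the end of each quarter.
Periodic rate r = 0.134/4 per quarter; n is counted in quarters.
PV = PMT × [(1 − (1+r)^−n)/r] = 24,900 × [1 − (1+r)^−28] / r = A$447,849.17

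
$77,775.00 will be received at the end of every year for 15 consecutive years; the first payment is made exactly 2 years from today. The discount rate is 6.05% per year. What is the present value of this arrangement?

$709,956.16

Ordinary annuity of 15 payments, first payment at period 2.
Periodic rate r = 0.0605 per year.
The ordinary-annuity PV formula values the stream one period before the first payment (period 1); discount that back 1 periods:
PV₀ = 77,775 × [1 − (1+r)^−15] / r × (1+r)^−1 = $709,956.16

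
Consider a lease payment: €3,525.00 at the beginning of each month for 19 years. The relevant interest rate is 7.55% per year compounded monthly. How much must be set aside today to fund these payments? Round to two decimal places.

This is an annuity due: 228 payments of €3,525.00 at the beginning of each month.
Periodic rate r = 0.0755/12 per month; n is counted in months.
PV = PMT × [(1 − (1+r)^−n)/r] × (1+r) = 3,525 × [1 − (1+r)^−228] / r × (1+r) = €428,870.78

€428,870.78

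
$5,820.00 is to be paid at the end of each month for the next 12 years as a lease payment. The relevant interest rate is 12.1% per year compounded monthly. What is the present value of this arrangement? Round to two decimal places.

This is an ordinary annuity: 144 payments of $5,820.00 at the end of each month.
Periodic rate r = 0.121/12 per month; n is counted in months.
PV = PMT × [(1 − (1+r)^−n)/r] = 5,820 × [1 − (1+r)^−144] / r = $441,082.82

$441,082.82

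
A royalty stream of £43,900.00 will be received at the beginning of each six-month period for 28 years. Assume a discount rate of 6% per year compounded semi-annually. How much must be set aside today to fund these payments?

£1,219,297.37

This is an annuity due: 56 payments of £43,900.00 at the beginning of each six-month period.
Periodic rate r = 0.06/2 per half-year; n is counted in half-years.
PV = PMT × [(1 − (1+r)^−n)/r] × (1+r) = 43,900 × [1 − (1+r)^−56] / r × (1+r) = £1,219,297.37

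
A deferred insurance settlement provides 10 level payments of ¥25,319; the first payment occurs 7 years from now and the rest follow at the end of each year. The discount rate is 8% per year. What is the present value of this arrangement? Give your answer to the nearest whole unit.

¥107,061

Ordinary annuity of 10 payments, first payment at period 7.
Periodic rate r = 0.08 per year.
The ordinary-annuity PV formula values the stream one period before the first payment (period 6); discount that back 6 periods:
PV₀ = 25,319 × [1 − (1+r)^−10] / r × (1+r)^−6 = ¥107,061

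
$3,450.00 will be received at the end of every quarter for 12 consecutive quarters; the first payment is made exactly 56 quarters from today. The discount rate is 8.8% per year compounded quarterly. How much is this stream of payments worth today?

$10,889.17

Ordinary annuity of 12 payments, first payment at period 56.
Periodic rate r = 0.088/4 per quarter; n is counted in quarters.
The ordinary-annuity PV formula values the stream one period before the first payment (period 55); discount that back 55 periods:
PV₀ = 3,450 × [1 − (1+r)^−12] / r × (1+r)^−55 = $10,889.17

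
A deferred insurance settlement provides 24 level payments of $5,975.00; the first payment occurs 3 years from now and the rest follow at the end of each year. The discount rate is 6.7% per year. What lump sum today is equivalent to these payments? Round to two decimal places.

Ordinary annuity of 24 payments, first payment at period 3.
Periodic rate r = 0.067 per year.
The ordinary-annuity PV formula values the stream one period before the first payment (period 2); discount that back 2 periods:
PV₀ = 5,975 × [1 − (1+r)^−24] / r × (1+r)^−2 = $61,811.94

$61,811.94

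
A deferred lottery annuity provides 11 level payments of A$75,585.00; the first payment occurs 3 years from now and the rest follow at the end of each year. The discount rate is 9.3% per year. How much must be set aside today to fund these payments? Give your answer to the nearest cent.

Ordinary annuity of 11 payments, first payment at period 3.
Periodic rate r = 0.093 per year.
The ordinary-annuity PV formula values the stream one period before the first payment (period 2); discount that back 2 periods:
PV₀ = 75,585 × [1 − (1+r)^−11] / r × (1+r)^−2 = A$424,524.48

A$424,524.48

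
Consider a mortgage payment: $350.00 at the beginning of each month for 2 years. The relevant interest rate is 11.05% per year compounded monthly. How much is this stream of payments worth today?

$7,574.84

This is an annuity due: 24 payments of $350.00 at the beginning of each month.
Periodic rate r = 0.1105/12 per month; n is counted in months.
PV = PMT × [(1 − (1+r)^−n)/r] × (1+r) = 350 × [1 − (1+r)^−24] / r × (1+r) = $7,574.84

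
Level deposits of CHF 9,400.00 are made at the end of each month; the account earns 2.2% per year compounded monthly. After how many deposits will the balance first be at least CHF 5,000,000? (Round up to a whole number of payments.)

Periodic rate r = 0.022/12 per month; n is counted in months.
Ordinary annuity FV: 5,000,000 = 9,400 × [((1+r)^n − 1)/r].
(1+r)^n = 1 + 5,000,000 × r / 9,400, so n = ln(1 + 5,000,000·r/9,400) / ln(1+r) = 371.61.
Round up to a whole number of payments: n = 372.

372 payments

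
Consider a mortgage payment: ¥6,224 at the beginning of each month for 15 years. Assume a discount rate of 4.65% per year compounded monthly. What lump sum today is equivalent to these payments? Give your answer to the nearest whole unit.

This is an annuity due: 180 payments of ¥6,224 at the beginning of each month.
Periodic rate r = 0.0465/12 per month; n is counted in months.
PV = PMT × [(1 − (1+r)^−n)/r] × (1+r) = 6,224 × [1 − (1+r)^−180] / r × (1+r) = ¥808,628

¥808,628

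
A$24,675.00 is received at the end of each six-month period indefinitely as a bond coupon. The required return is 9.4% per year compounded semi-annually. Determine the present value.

Periodic rate r = 0.094/2 per half-year.
Level perpetuity: PV = PMT / r = 24,675 / (0.094/2) = A$525,000.00.

A$525,000.00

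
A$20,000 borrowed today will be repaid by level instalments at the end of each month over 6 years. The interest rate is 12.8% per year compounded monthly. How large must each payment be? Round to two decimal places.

A$399.37

Level ordinary annuity; solve PV = PMT × [(1 − (1+r)^−n)/r] for PMT.
Periodic rate r = 0.128/12 per month; n is counted in months.
With n = 72: PMT = 20,000 / ([(1 − (1+r)^−n)/r]) = A$399.37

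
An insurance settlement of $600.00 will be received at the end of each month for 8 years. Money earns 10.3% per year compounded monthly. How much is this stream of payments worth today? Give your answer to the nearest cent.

$39,130.35

This is an ordinary annuity: 96 payments of $600.00 at the end of each month.
Periodic rate r = 0.103/12 per month; n is counted in months.
PV = PMT × [(1 − (1+r)^−n)/r] = 600 × [1 − (1+r)^−96] / r = $39,130.35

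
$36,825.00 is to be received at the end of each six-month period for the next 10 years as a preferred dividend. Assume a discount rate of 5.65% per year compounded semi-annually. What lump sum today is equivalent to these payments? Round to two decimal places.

This is an ordinary annuity: 20 payments of $36,825.00 at the end of each six-month period.
Periodic rate r = 0.0565/2 per half-year; n is counted in half-years.
PV = PMT × [(1 − (1+r)^−n)/r] = 36,825 × [1 − (1+r)^−20] / r = $556,833.31

$556,833.31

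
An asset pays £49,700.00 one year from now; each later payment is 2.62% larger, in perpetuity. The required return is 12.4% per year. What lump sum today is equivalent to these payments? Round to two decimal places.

Periodic rate r = 0.124 per year.
Growing perpetuity (Gordon): PV = PMT₁ / (r − g) = 49,700 / (r − 0.0262) = £508,179.96.

£508,179.96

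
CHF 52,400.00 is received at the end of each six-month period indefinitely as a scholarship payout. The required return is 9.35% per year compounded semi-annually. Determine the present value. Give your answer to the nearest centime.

CHF 1,120,855.61

Periodic rate r = 0.0935/2 per half-year.
Level perpetuity: PV = PMT / r = 52,400 / (0.0935/2) = CHF 1,120,855.61.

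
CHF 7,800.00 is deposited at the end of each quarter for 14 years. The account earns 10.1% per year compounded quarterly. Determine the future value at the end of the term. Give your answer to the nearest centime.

CHF 939,336.84

This is an ordinary annuity: 56 deposits of CHF 7,800.00 at the end of each quarter.
Periodic rate r = 0.101/4 per quarter; n is counted in quarters.
FV = PMT × [((1+r)^n − 1)/r] = 7,800 × [(1+r)^56 − 1] / r = CHF 939,336.84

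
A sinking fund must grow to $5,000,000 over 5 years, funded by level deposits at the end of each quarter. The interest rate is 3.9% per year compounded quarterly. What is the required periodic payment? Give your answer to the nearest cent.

Level ordinary annuity; solve FV = PMT × [((1+r)^n − 1)/r] for PMT.
Periodic rate r = 0.039/4 per quarter; n is counted in quarters.
With n = 20: PMT = 5,000,000 / ([((1+r)^n − 1)/r]) = $227,629.64

$227,629.64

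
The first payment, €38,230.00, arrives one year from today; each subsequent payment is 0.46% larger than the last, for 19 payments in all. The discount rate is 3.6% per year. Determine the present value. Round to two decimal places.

€539,078.81

Periodic rate r = 0.036 per year.
Growing ordinary annuity: PV = PMT₁ × [1 − ((1+g)/(1+r))^n] / (r − g) = 38,230 × [1 − ((1+0.0046)/(1+r))^19] / (r − 0.0046) = €539,078.81.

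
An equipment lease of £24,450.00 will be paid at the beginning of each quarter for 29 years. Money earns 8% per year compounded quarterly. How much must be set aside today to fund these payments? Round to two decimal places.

£1,121,569.75

This is an annuity due: 116 payments of £24,450.00 at the beginning of each quarter.
Periodic rate r = 0.08/4 per quarter; n is counted in quarters.
PV = PMT × [(1 − (1+r)^−n)/r] × (1+r) = 24,450 × [1 − (1+r)^−116] / r × (1+r) = £1,121,569.75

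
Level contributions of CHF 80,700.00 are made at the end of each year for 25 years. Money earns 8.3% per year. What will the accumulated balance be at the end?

This is an ordinary annuity: 25 deposits of CHF 80,700.00 at the end of each year.
Periodic rate r = 0.083 per year.
FV = PMT × [((1+r)^n − 1)/r] = 80,700 × [(1+r)^25 − 1] / r = CHF 6,164,565.59

CHF 6,164,565.59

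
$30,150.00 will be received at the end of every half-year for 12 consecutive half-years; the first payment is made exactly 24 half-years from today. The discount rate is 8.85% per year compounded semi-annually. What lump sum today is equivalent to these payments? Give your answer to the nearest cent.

Ordinary annuity of 12 payments, first payment at period 24.
Periodic rate r = 0.0885/2 per half-year; n is counted in half-years.
The ordinary-annuity PV formula values the stream one period before the first payment (period 23); discount that back 23 periods:
PV₀ = 30,150 × [1 − (1+r)^−12] / r × (1+r)^−23 = $101,994.49

$101,994.49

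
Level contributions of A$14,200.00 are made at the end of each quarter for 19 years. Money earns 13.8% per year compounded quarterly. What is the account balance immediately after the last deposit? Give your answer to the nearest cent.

This is an ordinary annuity: 76 deposits of A$14,200.00 at the end of each quarter.
Periodic rate r = 0.138/4 per quarter; n is counted in quarters.
FV = PMT × [((1+r)^n − 1)/r] = 14,200 × [(1+r)^76 − 1] / r = A$5,008,250.83

A$5,008,250.83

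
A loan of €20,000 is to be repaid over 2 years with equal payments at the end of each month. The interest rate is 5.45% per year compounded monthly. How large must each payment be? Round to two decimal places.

Level ordinary annuity; solve PV = PMT × [(1 − (1+r)^−n)/r] for PMT.
Periodic rate r = 0.0545/12 per month; n is counted in months.
With n = 24: PMT = 20,000 / ([(1 − (1+r)^−n)/r]) = €881.46

€881.46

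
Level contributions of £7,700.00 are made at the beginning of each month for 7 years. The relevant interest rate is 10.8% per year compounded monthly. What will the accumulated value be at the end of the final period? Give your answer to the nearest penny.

This is an annuity due: 84 deposits of £7,700.00 at the beginning of each month.
Periodic rate r = 0.108/12 per month; n is counted in months.
FV = PMT × [((1+r)^n − 1)/r] × (1+r) = 7,700 × [(1+r)^84 − 1] / r × (1+r) = £969,047.67

£969,047.67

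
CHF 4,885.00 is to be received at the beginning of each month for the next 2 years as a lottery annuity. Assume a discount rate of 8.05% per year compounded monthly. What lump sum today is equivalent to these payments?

CHF 108,679.77

This is an annuity due: 24 payments of CHF 4,885.00 at the beginning of each month.
Periodic rate r = 0.0805/12 per month; n is counted in months.
PV = PMT × [(1 − (1+r)^−n)/r] × (1+r) = 4,885 × [1 − (1+r)^−24] / r × (1+r) = CHF 108,679.77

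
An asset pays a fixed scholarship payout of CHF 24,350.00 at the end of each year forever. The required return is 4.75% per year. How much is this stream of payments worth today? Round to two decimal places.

Periodic rate r = 0.0475 per year.
Level perpetuity: PV = PMT / r = 24,350 / (0.0475) = CHF 512,631.58.

CHF 512,631.58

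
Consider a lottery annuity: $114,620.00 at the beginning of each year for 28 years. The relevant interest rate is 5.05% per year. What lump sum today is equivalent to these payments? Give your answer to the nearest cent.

This is an annuity due: 28 payments of $114,620.00 at the beginning of each year.
Periodic rate r = 0.0505 per year.
PV = PMT × [(1 − (1+r)^−n)/r] × (1+r) = 114,620 × [1 − (1+r)^−28] / r × (1+r) = $1,784,151.30

$1,784,151.30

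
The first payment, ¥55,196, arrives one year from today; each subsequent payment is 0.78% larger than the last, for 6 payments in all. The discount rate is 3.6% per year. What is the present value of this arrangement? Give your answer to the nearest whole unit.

Periodic rate r = 0.036 per year.
Growing ordinary annuity: PV = PMT₁ × [1 − ((1+g)/(1+r))^n] / (r − g) = 55,196 × [1 − ((1+0.0078)/(1+r))^6] / (r − 0.0078) = ¥298,688.

¥298,688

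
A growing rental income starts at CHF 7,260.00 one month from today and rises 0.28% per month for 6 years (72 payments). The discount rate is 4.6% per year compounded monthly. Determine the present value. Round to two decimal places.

Periodic rate r = 0.046/12 per month; n is counted in months.
Growing ordinary annuity: PV = PMT₁ × [1 − ((1+g)/(1+r))^n] / (r − g) = 7,260 × [1 − ((1+0.0028)/(1+r))^72] / (r − 0.0028) = CHF 502,144.00.

CHF 502,144.00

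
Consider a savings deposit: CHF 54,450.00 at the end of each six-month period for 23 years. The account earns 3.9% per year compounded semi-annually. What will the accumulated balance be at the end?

This is an ordinary annuity: 46 deposits of CHF 54,450.00 at the end of each six-month period.
Periodic rate r = 0.039/2 per half-year; n is counted in half-years.
FV = PMT × [((1+r)^n − 1)/r] = 54,450 × [(1+r)^46 − 1] / r = CHF 3,996,224.13

CHF 3,996,224.13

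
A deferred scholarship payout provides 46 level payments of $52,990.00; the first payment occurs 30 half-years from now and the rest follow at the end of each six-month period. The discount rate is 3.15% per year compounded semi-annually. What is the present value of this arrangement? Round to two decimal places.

$1,096,351.16

Ordinary annuity of 46 payments, first payment at period 30.
Periodic rate r = 0.0315/2 per half-year; n is counted in half-years.
The ordinary-annuity PV formula values the stream one period before the first payment (period 29); discount that back 29 periods:
PV₀ = 52,990 × [1 − (1+r)^−46] / r × (1+r)^−29 = $1,096,351.16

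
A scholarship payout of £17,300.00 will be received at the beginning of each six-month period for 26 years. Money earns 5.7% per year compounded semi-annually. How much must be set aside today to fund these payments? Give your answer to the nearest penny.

This is an annuity due: 52 payments of £17,300.00 at the beginning of each six-month period.
Periodic rate r = 0.057/2 per half-year; n is counted in half-years.
PV = PMT × [(1 − (1+r)^−n)/r] × (1+r) = 17,300 × [1 − (1+r)^−52] / r × (1+r) = £479,513.01

£479,513.01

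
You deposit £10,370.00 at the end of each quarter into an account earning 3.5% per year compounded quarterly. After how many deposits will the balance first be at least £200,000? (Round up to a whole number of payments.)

18 payments

Periodic rate r = 0.035/4 per quarter; n is counted in quarters.
Ordinary annuity FV: 200,000 = 10,370 × [((1+r)^n − 1)/r].
(1+r)^n = 1 + 200,000 × r / 10,370, so n = ln(1 + 200,000·r/10,370) / ln(1+r) = 17.90.
Round up to a whole number of payments: n = 18.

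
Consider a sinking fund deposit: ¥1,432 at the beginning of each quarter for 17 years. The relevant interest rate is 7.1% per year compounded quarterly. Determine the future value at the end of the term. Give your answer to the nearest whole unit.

This is an annuity due: 68 deposits of ¥1,432 at the beginning of each quarter.
Periodic rate r = 0.071/4 per quarter; n is counted in quarters.
FV = PMT × [((1+r)^n − 1)/r] × (1+r) = 1,432 × [(1+r)^68 − 1] / r × (1+r) = ¥189,524

¥189,524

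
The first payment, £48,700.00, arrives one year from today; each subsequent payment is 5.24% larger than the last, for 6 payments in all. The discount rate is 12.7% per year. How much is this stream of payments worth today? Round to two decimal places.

£219,970.74

Periodic rate r = 0.127 per year.
Growing ordinary annuity: PV = PMT₁ × [1 − ((1+g)/(1+r))^n] / (r − g) = 48,700 × [1 − ((1+0.0524)/(1+r))^6] / (r − 0.0524) = £219,970.74.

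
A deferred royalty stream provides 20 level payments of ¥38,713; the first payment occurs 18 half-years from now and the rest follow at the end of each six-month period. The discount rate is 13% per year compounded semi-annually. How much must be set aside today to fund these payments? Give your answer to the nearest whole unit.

¥146,230

Ordinary annuity of 20 payments, first payment at period 18.
Periodic rate r = 0.13/2 per half-year; n is counted in half-years.
The ordinary-annuity PV formula values the stream one period before the first payment (period 17); discount that back 17 periods:
PV₀ = 38,713 × [1 − (1+r)^−20] / r × (1+r)^−17 = ¥146,230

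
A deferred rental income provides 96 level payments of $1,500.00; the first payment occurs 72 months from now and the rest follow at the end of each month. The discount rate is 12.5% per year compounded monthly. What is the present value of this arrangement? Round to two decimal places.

Ordinary annuity of 96 payments, first payment at period 72.
Periodic rate r = 0.125/12 per month; n is counted in months.
The ordinary-annuity PV formula values the stream one period before the first payment (period 71); discount that back 71 periods:
PV₀ = 1,500 × [1 − (1+r)^−96] / r × (1+r)^−71 = $43,482.46

$43,482.46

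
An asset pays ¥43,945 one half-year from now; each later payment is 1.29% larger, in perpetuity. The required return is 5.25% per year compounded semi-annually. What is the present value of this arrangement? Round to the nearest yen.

Periodic rate r = 0.0525/2 per half-year.
Growing perpetuity (Gordon): PV = PMT₁ / (r − g) = 43,945 / (r − 0.0129) = ¥3,291,760.

¥3,291,760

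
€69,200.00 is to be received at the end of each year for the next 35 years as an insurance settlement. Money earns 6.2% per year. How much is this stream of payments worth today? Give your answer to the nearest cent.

This is an ordinary annuity: 35 payments of €69,200.00 at the end of each year.
Periodic rate r = 0.062 per year.
PV = PMT × [(1 − (1+r)^−n)/r] = 69,200 × [1 − (1+r)^−35] / r = €980,186.20

€980,186.20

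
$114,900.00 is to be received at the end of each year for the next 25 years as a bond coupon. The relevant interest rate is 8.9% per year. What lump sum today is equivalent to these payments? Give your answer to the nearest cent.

This is an ordinary annuity: 25 payments of $114,900.00 at the end of each year.
Periodic rate r = 0.089 per year.
PV = PMT × [(1 − (1+r)^−n)/r] = 114,900 × [1 − (1+r)^−25] / r = $1,137,820.31

$1,137,820.31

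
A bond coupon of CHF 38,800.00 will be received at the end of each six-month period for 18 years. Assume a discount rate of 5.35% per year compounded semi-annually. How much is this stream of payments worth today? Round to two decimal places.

CHF 889,705.61

This is an ordinary annuity: 36 payments of CHF 38,800.00 at the end of each six-month period.
Periodic rate r = 0.0535/2 per half-year; n is counted in half-years.
PV = PMT × [(1 − (1+r)^−n)/r] = 38,800 × [1 − (1+r)^−36] / r = CHF 889,705.61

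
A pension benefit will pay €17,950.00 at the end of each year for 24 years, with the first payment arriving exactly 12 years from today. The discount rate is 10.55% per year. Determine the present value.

Ordinary annuity of 24 payments, first payment at period 12.
Periodic rate r = 0.1055 per year.
The ordinary-annuity PV formula values the stream one period before the first payment (period 11); discount that back 11 periods:
PV₀ = 17,950 × [1 − (1+r)^−24] / r × (1+r)^−11 = €51,365.65

€51,365.65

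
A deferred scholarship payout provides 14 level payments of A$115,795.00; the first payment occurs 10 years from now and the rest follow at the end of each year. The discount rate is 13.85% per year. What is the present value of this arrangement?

Ordinary annuity of 14 payments, first payment at period 10.
Periodic rate r = 0.1385 per year.
The ordinary-annuity PV formula values the stream one period before the first payment (period 9); discount that back 9 periods:
PV₀ = 115,795 × [1 − (1+r)^−14] / r × (1+r)^−9 = A$217,837.95

A$217,837.95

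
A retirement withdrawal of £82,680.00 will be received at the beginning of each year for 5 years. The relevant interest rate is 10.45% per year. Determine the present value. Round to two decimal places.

£342,231.71

This is an annuity due: 5 payments of £82,680.00 at the beginning of each year.
Periodic rate r = 0.1045 per year.
PV = PMT × [(1 − (1+r)^−n)/r] × (1+r) = 82,680 × [1 − (1+r)^−5] / r × (1+r) = £342,231.71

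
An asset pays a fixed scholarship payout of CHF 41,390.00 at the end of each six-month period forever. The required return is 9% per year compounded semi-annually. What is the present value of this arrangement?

CHF 919,777.78

Periodic rate r = 0.09/2 per half-year.
Level perpetuity: PV = PMT / r = 41,390 / (0.09/2) = CHF 919,777.78.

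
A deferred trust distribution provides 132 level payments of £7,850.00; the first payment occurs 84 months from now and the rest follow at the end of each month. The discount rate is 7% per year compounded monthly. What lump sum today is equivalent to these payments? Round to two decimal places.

Ordinary annuity of 132 payments, first payment at period 84.
Periodic rate r = 0.07/12 per month; n is counted in months.
The ordinary-annuity PV formula values the stream one period before the first payment (period 83); discount that back 83 periods:
PV₀ = 7,850 × [1 − (1+r)^−132] / r × (1+r)^−83 = £445,058.50

£445,058.50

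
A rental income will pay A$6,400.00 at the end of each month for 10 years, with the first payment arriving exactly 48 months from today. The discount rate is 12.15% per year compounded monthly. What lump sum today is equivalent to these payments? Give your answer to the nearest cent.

Ordinary annuity of 120 payments, first payment at period 48.
Periodic rate r = 0.1215/12 per month; n is counted in months.
The ordinary-annuity PV formula values the stream one period before the first payment (period 47); discount that back 47 periods:
PV₀ = 6,400 × [1 − (1+r)^−120] / r × (1+r)^−47 = A$276,162.32

A$276,162.32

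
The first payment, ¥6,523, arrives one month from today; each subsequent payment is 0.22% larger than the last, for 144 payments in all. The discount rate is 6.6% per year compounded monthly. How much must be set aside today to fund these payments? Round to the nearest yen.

Periodic rate r = 0.066/12 per month; n is counted in months.
Growing ordinary annuity: PV = PMT₁ × [1 − ((1+g)/(1+r))^n] / (r − g) = 6,523 × [1 − ((1+0.0022)/(1+r))^144] / (r − 0.0022) = ¥745,412.

¥745,412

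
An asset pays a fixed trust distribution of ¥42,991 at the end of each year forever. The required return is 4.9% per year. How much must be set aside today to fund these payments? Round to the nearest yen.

¥877,367

Periodic rate r = 0.049 per year.
Level perpetuity: PV = PMT / r = 42,991 / (0.049) = ¥877,367.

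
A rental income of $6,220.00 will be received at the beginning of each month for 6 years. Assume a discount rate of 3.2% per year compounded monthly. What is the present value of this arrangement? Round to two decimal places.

This is an annuity due: 72 payments of $6,220.00 at the beginning of each month.
Periodic rate r = 0.032/12 per month; n is counted in months.
PV = PMT × [(1 − (1+r)^−n)/r] × (1+r) = 6,220 × [1 − (1+r)^−72] / r × (1+r) = $408,065.01

$408,065.01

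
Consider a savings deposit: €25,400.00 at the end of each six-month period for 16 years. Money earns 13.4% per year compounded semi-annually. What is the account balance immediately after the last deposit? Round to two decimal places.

This is an ordinary annuity: 32 deposits of €25,400.00 at the end of each six-month period.
Periodic rate r = 0.134/2 per half-year; n is counted in half-years.
FV = PMT × [((1+r)^n − 1)/r] = 25,400 × [(1+r)^32 − 1] / r = €2,640,988.65

€2,640,988.65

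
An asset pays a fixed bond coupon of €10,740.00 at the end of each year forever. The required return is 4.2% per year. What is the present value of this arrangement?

€255,714.29

Periodic rate r = 0.042 per year.
Level perpetuity: PV = PMT / r = 10,740 / (0.042) = €255,714.29.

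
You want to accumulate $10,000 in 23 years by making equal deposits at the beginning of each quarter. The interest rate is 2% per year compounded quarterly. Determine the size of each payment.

$85.45

Level annuity due; solve FV = PMT × [((1+r)^n − 1)/r] × (1+r) for PMT.
Periodic rate r = 0.02/4 per quarter; n is counted in quarters.
With n = 92: PMT = 10,000 / ([((1+r)^n − 1)/r] × (1+r)) = $85.45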